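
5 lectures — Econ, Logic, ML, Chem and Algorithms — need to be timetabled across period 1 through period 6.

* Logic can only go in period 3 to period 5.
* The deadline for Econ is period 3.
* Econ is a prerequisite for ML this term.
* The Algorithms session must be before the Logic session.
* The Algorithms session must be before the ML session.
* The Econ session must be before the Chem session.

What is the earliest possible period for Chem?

Precedence pushes Chem to at least period 2.
Chem at period 2 is achievable: Algorithms in period 1, Econ in period 1, Chem in period 2, Logic in period 3, ML in period 2.

period 2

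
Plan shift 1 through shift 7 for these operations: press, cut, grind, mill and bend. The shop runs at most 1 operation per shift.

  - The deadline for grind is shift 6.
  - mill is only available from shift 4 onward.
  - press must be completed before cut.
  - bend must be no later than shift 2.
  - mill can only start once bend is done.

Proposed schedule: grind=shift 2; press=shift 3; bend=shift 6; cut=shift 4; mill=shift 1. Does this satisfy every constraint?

bend must be no later than shift 2 — violated.
mill can only start once bend is done — violated.
The shop runs at most 1 operation per shift — holds.
mill is only available from shift 4 onward — violated.
press must be completed before cut — holds.
The deadline for grind is shift 6 — holds.

No. mill can only start once bend is done is not satisfied.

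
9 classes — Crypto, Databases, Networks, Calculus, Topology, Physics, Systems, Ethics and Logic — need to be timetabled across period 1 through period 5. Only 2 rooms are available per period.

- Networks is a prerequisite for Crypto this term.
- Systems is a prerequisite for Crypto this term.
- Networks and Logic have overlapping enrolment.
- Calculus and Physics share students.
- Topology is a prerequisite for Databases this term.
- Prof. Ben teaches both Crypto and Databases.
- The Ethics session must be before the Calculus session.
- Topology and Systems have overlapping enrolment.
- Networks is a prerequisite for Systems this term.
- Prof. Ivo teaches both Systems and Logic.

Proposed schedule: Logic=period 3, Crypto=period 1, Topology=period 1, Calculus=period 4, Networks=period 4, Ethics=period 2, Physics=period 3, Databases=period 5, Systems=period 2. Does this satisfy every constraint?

Invalid. Networks is a prerequisite for Crypto this term.

The Ethics session must be before the Calculus session — holds.
Calculus and Physics share students — holds.
Topology is a prerequisite for Databases this term — holds.
Systems is a prerequisite for Crypto this term — violated.
Topology and Systems have overlapping enrolment — holds.
Only 2 rooms are available per period — holds.
Networks is a prerequisite for Crypto this term — violated.
Networks and Logic have overlapping enrolment — holds.
Prof. Ben teaches both Crypto and Databases — holds.
Networks is a prerequisite for Systems this term — violated.
Prof. Ivo teaches both Systems and Logic — holds.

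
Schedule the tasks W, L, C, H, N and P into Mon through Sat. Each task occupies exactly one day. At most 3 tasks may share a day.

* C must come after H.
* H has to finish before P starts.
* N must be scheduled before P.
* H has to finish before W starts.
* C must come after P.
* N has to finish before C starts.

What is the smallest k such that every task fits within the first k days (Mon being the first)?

The precedence chain requires at least 3 distinct days.
With at most 3 per day and 6 tasks, at least 2 days are needed.
3 works (last occupied day: Wed): for example N in Mon, H in Mon, C in Wed, L in Mon, W in Tue, P in Tue.

3 days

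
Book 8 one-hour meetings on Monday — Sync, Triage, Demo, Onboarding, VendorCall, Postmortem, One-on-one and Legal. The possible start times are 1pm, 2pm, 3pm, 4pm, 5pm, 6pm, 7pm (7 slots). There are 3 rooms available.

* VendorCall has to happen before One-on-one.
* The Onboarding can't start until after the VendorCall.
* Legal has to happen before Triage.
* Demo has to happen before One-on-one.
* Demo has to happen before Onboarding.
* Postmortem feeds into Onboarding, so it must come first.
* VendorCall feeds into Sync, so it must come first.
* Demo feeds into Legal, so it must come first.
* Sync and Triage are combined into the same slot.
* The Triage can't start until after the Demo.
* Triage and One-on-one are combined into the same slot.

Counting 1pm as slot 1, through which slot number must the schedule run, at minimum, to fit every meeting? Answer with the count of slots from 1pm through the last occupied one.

The precedence chain requires at least 3 distinct slots.
With at most 3 per slot and 8 meetings, at least 3 slots are needed.
3 works (last occupied slot: 3pm): for example Onboarding=2pm; Legal=2pm; One-on-one=3pm; Postmortem=1pm; Triage=3pm; Demo=1pm; VendorCall=1pm; Sync=3pm.

3 slots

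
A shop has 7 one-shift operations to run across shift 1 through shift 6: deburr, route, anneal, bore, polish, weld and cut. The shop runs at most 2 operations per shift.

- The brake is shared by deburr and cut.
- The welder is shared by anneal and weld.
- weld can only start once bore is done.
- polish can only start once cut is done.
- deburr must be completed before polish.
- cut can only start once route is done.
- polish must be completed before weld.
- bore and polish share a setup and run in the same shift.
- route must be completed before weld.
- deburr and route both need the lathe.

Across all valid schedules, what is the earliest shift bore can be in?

Bore must be in the same shift as polish, which can't be before shift 3, so bore is at least shift 3; downstream work caps bore at shift 5.
bore at shift 4 is achievable: polish in shift 4; weld in shift 5; anneal in shift 1; route in shift 1; bore in shift 4; cut in shift 2; deburr in shift 3.
Nothing earlier works — the conflict and capacity constraints rule out every shift before shift 4.

shift 4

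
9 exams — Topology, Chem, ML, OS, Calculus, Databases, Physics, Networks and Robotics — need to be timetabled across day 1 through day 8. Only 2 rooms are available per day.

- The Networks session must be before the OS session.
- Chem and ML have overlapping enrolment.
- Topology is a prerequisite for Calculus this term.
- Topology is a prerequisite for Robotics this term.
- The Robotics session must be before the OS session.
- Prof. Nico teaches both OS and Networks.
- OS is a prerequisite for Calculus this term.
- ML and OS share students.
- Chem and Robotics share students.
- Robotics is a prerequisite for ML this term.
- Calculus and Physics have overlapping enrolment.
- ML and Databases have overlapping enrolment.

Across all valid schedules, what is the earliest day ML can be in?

day 3

Precedence pushes ML to at least day 3.
ML at day 3 is achievable: Networks=day 1; Physics=day 3; Chem=day 4; Calculus=day 5; Topology=day 1; ML=day 3; OS=day 4; Robotics=day 2; Databases=day 2.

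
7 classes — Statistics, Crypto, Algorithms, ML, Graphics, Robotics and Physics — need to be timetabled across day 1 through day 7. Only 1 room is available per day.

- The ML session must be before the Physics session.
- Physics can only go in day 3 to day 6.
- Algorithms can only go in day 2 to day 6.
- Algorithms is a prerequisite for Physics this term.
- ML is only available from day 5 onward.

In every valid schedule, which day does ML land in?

ML is available from day 5; downstream work caps ML at day 5.
So ML is pinned to day 5.

day 5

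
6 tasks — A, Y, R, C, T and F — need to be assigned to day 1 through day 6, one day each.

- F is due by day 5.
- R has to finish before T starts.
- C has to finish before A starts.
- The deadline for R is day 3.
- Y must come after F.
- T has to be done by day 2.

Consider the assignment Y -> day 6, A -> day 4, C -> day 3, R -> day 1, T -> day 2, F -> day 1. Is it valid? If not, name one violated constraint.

Yes

Y must come after F — holds.
T has to be done by day 2 — holds.
The deadline for R is day 3 — holds.
F is due by day 5 — holds.
R has to finish before T starts — holds.
C has to finish before A starts — holds.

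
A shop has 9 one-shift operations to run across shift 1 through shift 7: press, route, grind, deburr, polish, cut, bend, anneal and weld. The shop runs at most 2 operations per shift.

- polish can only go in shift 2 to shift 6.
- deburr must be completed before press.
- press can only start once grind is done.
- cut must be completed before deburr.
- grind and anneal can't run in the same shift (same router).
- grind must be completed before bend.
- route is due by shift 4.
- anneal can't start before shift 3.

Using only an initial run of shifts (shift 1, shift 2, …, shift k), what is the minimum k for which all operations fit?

The precedence chain requires at least 3 distinct shifts.
With at most 2 per shift and 9 operations, at least 5 shifts are needed.
5 works (last occupied shift: shift 5): for example deburr in shift 3, route in shift 1, anneal in shift 3, polish in shift 2, weld in shift 5, bend in shift 4, cut in shift 2, press in shift 4, grind in shift 1.

5 shifts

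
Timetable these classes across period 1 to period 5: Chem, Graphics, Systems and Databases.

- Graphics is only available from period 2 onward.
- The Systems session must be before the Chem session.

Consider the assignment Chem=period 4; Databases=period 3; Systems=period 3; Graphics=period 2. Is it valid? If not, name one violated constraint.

Yes, all constraints hold

The Systems session must be before the Chem session — holds.
Graphics is only available from period 2 onward — holds.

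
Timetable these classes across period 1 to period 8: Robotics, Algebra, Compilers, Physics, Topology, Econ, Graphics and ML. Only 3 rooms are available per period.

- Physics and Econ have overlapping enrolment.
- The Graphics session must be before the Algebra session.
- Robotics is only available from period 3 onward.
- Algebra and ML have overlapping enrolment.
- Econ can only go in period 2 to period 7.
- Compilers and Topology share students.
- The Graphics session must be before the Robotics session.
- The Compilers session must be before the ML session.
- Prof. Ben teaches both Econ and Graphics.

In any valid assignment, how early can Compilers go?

Downstream work caps Compilers at period 7.
Compilers at period 1 is achievable: Econ in period 2; Robotics in period 3; ML in period 3; Compilers in period 1; Algebra in period 2; Physics in period 1; Topology in period 2; Graphics in period 1.

period 1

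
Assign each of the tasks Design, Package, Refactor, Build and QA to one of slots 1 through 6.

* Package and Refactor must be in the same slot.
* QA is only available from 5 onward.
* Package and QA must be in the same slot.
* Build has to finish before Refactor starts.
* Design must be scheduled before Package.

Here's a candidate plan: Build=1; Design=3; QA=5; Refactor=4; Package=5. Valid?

Invalid. Package and Refactor must be in the same slot.

QA is only available from 5 onward — holds.
Package and Refactor must be in the same slot — violated.
Design must be scheduled before Package — holds.
Package and QA must be in the same slot — holds.
Build has to finish before Refactor starts — holds.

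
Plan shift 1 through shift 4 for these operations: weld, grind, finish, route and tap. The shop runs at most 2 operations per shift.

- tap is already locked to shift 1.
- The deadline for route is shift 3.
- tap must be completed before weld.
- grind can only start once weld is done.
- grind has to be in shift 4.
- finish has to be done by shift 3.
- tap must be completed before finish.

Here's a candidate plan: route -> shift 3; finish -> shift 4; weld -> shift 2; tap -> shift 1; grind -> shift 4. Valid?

finish has to be done by shift 3 — violated.
tap must be completed before weld — holds.
grind has to be in shift 4 — holds.
tap must be completed before finish — holds.
The shop runs at most 2 operations per shift — holds.
tap is already locked to shift 1 — holds.
The deadline for route is shift 3 — holds.
grind can only start once weld is done — holds.

No — it violates: finish has to be done by shift 3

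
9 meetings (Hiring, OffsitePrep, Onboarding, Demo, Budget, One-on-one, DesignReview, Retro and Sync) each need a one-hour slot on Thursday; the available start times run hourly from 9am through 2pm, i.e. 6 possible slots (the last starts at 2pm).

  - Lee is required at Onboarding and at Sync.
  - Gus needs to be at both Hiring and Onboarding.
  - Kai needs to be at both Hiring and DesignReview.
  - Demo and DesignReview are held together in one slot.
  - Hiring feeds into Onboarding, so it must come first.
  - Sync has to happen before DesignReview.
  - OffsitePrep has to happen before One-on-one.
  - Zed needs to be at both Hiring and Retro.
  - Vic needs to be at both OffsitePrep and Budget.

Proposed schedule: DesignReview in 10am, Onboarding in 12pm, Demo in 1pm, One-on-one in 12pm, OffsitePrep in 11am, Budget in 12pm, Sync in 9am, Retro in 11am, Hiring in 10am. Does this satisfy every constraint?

No — it violates: Kai needs to be at both Hiring and DesignReview

Kai needs to be at both Hiring and DesignReview — violated.
Lee is required at Onboarding and at Sync — holds.
Vic needs to be at both OffsitePrep and Budget — holds.
Hiring feeds into Onboarding, so it must come first — holds.
Sync has to happen before DesignReview — holds.
Zed needs to be at both Hiring and Retro — holds.
Demo and DesignReview are held together in one slot — violated.
Gus needs to be at both Hiring and Onboarding — holds.
OffsitePrep has to happen before One-on-one — holds.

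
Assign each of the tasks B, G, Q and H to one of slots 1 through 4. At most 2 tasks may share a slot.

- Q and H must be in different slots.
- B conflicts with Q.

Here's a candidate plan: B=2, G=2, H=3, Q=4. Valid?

Yes, all constraints hold

B conflicts with Q — holds.
At most 2 tasks may share a slot — holds.
Q and H must be in different slots — holds.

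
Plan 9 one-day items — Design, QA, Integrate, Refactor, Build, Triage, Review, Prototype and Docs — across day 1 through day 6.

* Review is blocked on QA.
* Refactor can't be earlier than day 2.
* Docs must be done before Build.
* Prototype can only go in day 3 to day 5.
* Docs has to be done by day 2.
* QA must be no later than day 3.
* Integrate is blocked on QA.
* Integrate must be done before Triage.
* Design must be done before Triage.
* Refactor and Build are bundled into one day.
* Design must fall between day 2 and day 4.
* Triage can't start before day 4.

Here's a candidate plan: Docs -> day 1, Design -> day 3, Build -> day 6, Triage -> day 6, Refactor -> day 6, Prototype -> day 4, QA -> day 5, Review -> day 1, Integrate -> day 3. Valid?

Design must fall between day 2 and day 4 — holds.
Integrate must be done before Triage — holds.
Review is blocked on QA — violated.
Triage can't start before day 4 — holds.
Refactor can't be earlier than day 2 — holds.
QA must be no later than day 3 — violated.
Prototype can only go in day 3 to day 5 — holds.
Design must be done before Triage — holds.
Refactor and Build are bundled into one day — holds.
Integrate is blocked on QA — violated.
Docs has to be done by day 2 — holds.
Docs must be done before Build — holds.

Invalid. Review is blocked on QA.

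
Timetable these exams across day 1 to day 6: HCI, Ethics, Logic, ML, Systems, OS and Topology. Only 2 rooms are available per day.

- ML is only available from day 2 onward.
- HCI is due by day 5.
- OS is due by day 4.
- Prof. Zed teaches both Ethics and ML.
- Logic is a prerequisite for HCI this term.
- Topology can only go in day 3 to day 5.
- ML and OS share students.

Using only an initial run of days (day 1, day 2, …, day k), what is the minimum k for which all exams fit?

The precedence chain requires at least 2 distinct days.
With at most 2 per day and 7 exams, at least 4 days are needed.
Topology can't be placed before day 3, so the schedule must run through at least day 3.
4 works (last occupied day: day 4): for example ML=day 2; Topology=day 3; Logic=day 1; HCI=day 2; OS=day 4; Systems=day 3; Ethics=day 1.

4 days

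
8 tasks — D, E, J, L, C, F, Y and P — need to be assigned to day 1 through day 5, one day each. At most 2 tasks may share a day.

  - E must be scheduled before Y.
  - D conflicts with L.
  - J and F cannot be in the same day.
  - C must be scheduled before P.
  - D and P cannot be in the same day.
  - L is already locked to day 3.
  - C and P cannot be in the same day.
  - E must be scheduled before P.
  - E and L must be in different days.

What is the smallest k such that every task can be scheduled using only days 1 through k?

4

The precedence chain requires at least 2 distinct days.
With at most 2 per day and 8 tasks, at least 4 days are needed.
L can't be placed before day 3, so the schedule must run through at least day 3.
4 works (last occupied day: day 4): for example L in day 3; F in day 4; E in day 1; Y in day 2; D in day 4; C in day 1; J in day 3; P in day 2.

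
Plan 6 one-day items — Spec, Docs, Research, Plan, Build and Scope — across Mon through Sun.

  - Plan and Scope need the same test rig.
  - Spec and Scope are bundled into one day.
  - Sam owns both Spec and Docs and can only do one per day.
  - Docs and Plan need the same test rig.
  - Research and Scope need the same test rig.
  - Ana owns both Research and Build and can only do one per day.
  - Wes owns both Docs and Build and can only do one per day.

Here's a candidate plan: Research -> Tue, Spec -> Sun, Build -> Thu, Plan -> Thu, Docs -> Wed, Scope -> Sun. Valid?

Yes, all constraints hold

Docs and Plan need the same test rig — holds.
Plan and Scope need the same test rig — holds.
Wes owns both Docs and Build and can only do one per day — holds.
Research and Scope need the same test rig — holds.
Spec and Scope are bundled into one day — holds.
Ana owns both Research and Build and can only do one per day — holds.
Sam owns both Spec and Docs and can only do one per day — holds.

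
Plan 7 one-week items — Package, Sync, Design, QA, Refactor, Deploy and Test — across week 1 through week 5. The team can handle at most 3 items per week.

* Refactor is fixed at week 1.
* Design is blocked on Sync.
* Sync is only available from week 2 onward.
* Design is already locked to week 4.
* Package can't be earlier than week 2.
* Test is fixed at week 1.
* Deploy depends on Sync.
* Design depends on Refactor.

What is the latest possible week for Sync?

Sync is available from week 2; downstream work caps Sync at week 3.
Sync at week 3 is achievable: Deploy=week 4; Package=week 2; Test=week 1; Sync=week 3; QA=week 1; Refactor=week 1; Design=week 4.

week 3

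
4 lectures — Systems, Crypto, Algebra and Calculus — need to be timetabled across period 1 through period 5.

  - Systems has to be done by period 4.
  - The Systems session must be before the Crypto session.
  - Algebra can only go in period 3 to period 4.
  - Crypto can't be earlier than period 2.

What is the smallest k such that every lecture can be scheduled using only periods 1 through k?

The precedence chain requires at least 2 distinct periods.
Algebra can't be placed before period 3, so the schedule must run through at least period 3.
3 works (last occupied period: period 3): for example Systems=period 1; Crypto=period 2; Algebra=period 3; Calculus=period 1.

3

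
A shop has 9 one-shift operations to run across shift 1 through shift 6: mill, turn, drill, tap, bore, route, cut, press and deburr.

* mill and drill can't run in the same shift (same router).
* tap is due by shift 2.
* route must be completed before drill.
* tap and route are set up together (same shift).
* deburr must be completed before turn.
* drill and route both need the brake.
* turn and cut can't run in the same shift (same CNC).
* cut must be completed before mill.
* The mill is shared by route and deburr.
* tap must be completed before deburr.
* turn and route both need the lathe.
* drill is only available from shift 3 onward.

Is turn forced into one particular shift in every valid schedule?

turn can be shift 3 (e.g. drill=shift 3, turn=shift 3, tap=shift 1, mill=shift 2, press=shift 1, deburr=shift 2, bore=shift 1, cut=shift 1, route=shift 1) or shift 4 (e.g. bore in shift 1, press in shift 1, mill in shift 2, deburr in shift 2, tap in shift 1, drill in shift 3, route in shift 1, turn in shift 4, cut in shift 1).

No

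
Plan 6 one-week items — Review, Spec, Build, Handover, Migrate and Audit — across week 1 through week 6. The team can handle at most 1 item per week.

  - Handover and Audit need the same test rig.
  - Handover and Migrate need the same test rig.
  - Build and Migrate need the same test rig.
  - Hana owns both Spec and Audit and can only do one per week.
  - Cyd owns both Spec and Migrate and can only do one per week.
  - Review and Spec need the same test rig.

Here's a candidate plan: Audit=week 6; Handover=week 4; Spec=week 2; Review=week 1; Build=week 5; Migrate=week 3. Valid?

Valid

The team can handle at most 1 item per week — holds.
Hana owns both Spec and Audit and can only do one per week — holds.
Review and Spec need the same test rig — holds.
Handover and Migrate need the same test rig — holds.
Build and Migrate need the same test rig — holds.
Cyd owns both Spec and Migrate and can only do one per week — holds.
Handover and Audit need the same test rig — holds.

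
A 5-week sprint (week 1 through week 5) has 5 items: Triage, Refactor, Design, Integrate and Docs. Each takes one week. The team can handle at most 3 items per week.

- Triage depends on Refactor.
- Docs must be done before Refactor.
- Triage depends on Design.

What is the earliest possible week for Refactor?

Precedence pushes Refactor to at least week 2; downstream work caps Refactor at week 4.
Refactor at week 2 is achievable: Design in week 1; Refactor in week 2; Docs in week 1; Integrate in week 1; Triage in week 3.

week 2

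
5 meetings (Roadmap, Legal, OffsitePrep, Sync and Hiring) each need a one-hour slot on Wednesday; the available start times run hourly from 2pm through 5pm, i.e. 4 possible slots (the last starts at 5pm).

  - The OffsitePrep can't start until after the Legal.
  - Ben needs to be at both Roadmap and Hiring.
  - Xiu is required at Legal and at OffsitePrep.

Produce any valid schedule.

Sync in 2pm, Roadmap in 2pm, OffsitePrep in 3pm, Legal in 2pm, Hiring in 3pm

Checking: Legal(2pm) before OffsitePrep(3pm); Legal(2pm) != OffsitePrep(3pm); Roadmap(2pm) != Hiring(3pm).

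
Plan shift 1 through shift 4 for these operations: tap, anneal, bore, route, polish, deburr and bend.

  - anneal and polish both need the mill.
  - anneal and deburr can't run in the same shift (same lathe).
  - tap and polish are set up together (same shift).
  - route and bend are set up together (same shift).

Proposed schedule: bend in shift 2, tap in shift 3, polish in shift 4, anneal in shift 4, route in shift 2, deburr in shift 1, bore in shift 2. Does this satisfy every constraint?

No. tap and polish are set up together (same shift) is not satisfied.

anneal and polish both need the mill — violated.
tap and polish are set up together (same shift) — violated.
anneal and deburr can't run in the same shift (same lathe) — holds.
route and bend are set up together (same shift) — holds.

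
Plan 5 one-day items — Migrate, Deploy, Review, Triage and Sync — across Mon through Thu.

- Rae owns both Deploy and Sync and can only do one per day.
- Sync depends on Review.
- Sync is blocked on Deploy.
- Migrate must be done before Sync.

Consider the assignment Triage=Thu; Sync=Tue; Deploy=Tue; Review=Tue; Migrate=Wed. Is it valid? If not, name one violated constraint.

Invalid. Migrate must be done before Sync.

Sync depends on Review — violated.
Sync is blocked on Deploy — violated.
Migrate must be done before Sync — violated.
Rae owns both Deploy and Sync and can only do one per day — violated.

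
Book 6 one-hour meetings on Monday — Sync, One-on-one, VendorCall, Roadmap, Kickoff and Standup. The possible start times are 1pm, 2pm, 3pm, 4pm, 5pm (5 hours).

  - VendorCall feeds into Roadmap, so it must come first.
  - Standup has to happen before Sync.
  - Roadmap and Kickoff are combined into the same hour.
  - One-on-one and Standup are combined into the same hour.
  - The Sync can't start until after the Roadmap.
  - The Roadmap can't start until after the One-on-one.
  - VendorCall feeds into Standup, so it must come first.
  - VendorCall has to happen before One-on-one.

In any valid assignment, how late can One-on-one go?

Precedence pushes One-on-one to at least 2pm; downstream work caps One-on-one at 3pm.
One-on-one at 3pm is achievable: VendorCall -> 1pm, Standup -> 3pm, Kickoff -> 4pm, Sync -> 5pm, Roadmap -> 4pm, One-on-one -> 3pm.

3pm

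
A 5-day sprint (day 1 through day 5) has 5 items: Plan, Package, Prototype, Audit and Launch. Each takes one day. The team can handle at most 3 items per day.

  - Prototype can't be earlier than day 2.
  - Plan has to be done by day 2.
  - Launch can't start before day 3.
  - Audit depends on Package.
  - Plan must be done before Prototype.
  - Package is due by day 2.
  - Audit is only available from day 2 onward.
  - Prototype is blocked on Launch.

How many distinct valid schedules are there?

Splitting on Plan: it can be day 1 (21), day 2 (21). Listing each branch's schedules as (Package, Prototype, Audit, Launch) by day number:
Plan=day 1: (1,4,2,3) (1,4,3,3) (1,4,4,3) (1,4,5,3) (1,5,2,3) (1,5,2,4) (1,5,3,3) (1,5,3,4) (1,5,4,3) (1,5,4,4) (1,5,5,3) (1,5,5,4) (2,4,3,3) (2,4,4,3) (2,4,5,3) (2,5,3,3) (2,5,3,4) (2,5,4,3) (2,5,4,4) (2,5,5,3) (2,5,5,4) — 21.
Plan=day 2: (1,4,2,3) (1,4,3,3) (1,4,4,3) (1,4,5,3) (1,5,2,3) (1,5,2,4) (1,5,3,3) (1,5,3,4) (1,5,4,3) (1,5,4,4) (1,5,5,3) (1,5,5,4) (2,4,3,3) (2,4,4,3) (2,4,5,3) (2,5,3,3) (2,5,3,4) (2,5,4,3) (2,5,4,4) (2,5,5,3) (2,5,5,4) — 21.
Summing: 21 + 21 = 42.

42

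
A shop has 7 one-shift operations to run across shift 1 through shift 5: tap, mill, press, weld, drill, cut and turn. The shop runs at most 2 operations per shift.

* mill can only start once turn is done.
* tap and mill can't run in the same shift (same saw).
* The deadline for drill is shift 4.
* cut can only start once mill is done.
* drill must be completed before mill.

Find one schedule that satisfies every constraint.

mill -> shift 2, weld -> shift 4, drill -> shift 1, turn -> shift 1, cut -> shift 3, press -> shift 2, tap -> shift 3

Checking: turn(shift 1) before mill(shift 2); mill(shift 2) before cut(shift 3); drill(shift 1) before mill(shift 2); tap(shift 3) != mill(shift 2); drill=shift 1 in [shift 1,shift 4]; max 2 per shift (cap 2).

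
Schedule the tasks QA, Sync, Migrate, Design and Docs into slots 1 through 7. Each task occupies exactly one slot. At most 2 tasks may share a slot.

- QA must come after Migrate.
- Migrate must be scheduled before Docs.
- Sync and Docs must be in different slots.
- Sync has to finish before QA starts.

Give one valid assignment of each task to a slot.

Design in 3; QA in 2; Docs in 2; Migrate in 1; Sync in 1

Checking: Migrate(1) before Docs(2); Sync(1) before QA(2); Migrate(1) before QA(2); Sync(1) != Docs(2); max 2 per slot (cap 2).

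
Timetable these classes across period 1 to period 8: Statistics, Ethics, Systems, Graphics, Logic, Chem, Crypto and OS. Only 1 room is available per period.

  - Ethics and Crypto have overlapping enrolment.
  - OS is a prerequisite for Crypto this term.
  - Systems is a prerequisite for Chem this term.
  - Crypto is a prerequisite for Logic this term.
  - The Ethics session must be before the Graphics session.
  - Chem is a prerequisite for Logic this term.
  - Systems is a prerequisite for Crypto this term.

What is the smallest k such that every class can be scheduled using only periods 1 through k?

The precedence chain requires at least 3 distinct periods.
With at most 1 per period and 8 classes, at least 8 periods are needed.
8 works (last occupied period: period 8): for example OS in period 2, Statistics in period 8, Graphics in period 7, Logic in period 5, Crypto in period 3, Ethics in period 6, Chem in period 4, Systems in period 1.

8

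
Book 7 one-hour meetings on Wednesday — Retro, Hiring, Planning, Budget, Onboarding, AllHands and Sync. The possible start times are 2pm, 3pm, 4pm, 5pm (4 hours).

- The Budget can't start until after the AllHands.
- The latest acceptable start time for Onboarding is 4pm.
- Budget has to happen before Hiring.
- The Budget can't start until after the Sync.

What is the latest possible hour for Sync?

Downstream work caps Sync at 3pm.
Sync at 3pm is achievable: AllHands=2pm, Onboarding=2pm, Budget=4pm, Sync=3pm, Planning=2pm, Hiring=5pm, Retro=2pm.

3pm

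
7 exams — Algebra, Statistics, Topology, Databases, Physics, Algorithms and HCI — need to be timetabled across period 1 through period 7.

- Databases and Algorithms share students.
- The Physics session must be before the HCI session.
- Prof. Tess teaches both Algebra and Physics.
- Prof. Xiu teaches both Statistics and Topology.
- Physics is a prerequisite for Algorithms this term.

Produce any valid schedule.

Databases -> period 1; Statistics -> period 1; HCI -> period 2; Algebra -> period 2; Algorithms -> period 2; Topology -> period 2; Physics -> period 1

Checking: Physics(period 1) before Algorithms(period 2); Physics(period 1) before HCI(period 2); Statistics(period 1) != Topology(period 2); Algebra(period 2) != Physics(period 1); Databases(period 1) != Algorithms(period 2).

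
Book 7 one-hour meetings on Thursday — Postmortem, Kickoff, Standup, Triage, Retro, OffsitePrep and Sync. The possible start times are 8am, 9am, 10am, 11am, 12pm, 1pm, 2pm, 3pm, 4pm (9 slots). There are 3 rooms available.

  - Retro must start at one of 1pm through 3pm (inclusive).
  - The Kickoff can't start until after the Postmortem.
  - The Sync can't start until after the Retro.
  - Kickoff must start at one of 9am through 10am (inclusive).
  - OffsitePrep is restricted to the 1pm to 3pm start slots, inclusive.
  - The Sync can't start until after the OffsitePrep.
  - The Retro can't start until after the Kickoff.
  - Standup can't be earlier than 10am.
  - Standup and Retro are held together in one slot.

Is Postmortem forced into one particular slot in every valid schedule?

Postmortem can be 8am (e.g. Sync=2pm, Triage=8am, Kickoff=9am, OffsitePrep=1pm, Standup=1pm, Postmortem=8am, Retro=1pm) or 9am (e.g. Retro -> 1pm; OffsitePrep -> 1pm; Triage -> 8am; Standup -> 1pm; Sync -> 2pm; Kickoff -> 10am; Postmortem -> 9am).

No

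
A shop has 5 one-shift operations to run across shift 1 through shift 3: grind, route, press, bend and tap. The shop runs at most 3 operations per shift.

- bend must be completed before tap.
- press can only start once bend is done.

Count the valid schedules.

42

Splitting on grind: it can be shift 1 (15), shift 2 (14), shift 3 (13). Listing each branch's schedules as (route, press, bend, tap) by shift number:
grind=shift 1: (1,2,1,2) (1,2,1,3) (1,3,1,2) (1,3,1,3) (1,3,2,3) (2,2,1,2) (2,2,1,3) (2,3,1,2) (2,3,1,3) (2,3,2,3) (3,2,1,2) (3,2,1,3) (3,3,1,2) (3,3,1,3) (3,3,2,3) — 15.
grind=shift 2: (1,2,1,2) (1,2,1,3) (1,3,1,2) (1,3,1,3) (1,3,2,3) (2,2,1,3) (2,3,1,2) (2,3,1,3) (2,3,2,3) (3,2,1,2) (3,2,1,3) (3,3,1,2) (3,3,1,3) (3,3,2,3) — 14.
grind=shift 3: (1,2,1,2) (1,2,1,3) (1,3,1,2) (1,3,1,3) (1,3,2,3) (2,2,1,2) (2,2,1,3) (2,3,1,2) (2,3,1,3) (2,3,2,3) (3,2,1,2) (3,2,1,3) (3,3,1,2) — 13.
Summing: 15 + 14 + 13 = 42.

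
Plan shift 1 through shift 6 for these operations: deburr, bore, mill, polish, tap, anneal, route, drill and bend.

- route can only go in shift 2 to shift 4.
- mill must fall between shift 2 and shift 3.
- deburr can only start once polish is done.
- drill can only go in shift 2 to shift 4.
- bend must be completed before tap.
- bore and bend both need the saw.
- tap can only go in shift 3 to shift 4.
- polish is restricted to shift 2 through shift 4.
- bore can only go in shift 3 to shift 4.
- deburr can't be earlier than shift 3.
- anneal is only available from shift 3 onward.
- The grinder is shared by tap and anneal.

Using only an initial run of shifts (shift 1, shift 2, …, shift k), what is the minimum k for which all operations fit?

4

The precedence chain requires at least 2 distinct shifts.
deburr can't be placed before shift 3, so the schedule must run through at least shift 3.
Could 3 shifts be enough, i.e. nothing placed later than shift 3? No: tap's window within 3 shifts is {shift 3}; anneal's window within 3 shifts is {shift 3}; anneal can't share with tap (shift 3) → nothing is left.
So 3 shifts is not enough.
4 works (last occupied shift: shift 4): for example bore -> shift 3, polish -> shift 2, tap -> shift 3, mill -> shift 2, deburr -> shift 3, drill -> shift 2, anneal -> shift 4, route -> shift 2, bend -> shift 1.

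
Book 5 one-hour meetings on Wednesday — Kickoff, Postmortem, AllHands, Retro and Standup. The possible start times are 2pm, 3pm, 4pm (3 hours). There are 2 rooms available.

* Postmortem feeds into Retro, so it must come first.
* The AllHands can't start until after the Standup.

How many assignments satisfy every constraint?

15

Splitting on Kickoff: it can be 2pm (5), 3pm (5), 4pm (5). Listing each branch's schedules as (Postmortem, AllHands, Retro, Standup):
Kickoff=2pm: (2pm,4pm,3pm,3pm) (2pm,4pm,4pm,3pm) (3pm,3pm,4pm,2pm) (3pm,4pm,4pm,2pm) (3pm,4pm,4pm,3pm) — 5.
Kickoff=3pm: (2pm,3pm,4pm,2pm) (2pm,4pm,3pm,2pm) (2pm,4pm,4pm,2pm) (2pm,4pm,4pm,3pm) (3pm,4pm,4pm,2pm) — 5.
Kickoff=4pm: (2pm,3pm,3pm,2pm) (2pm,3pm,4pm,2pm) (2pm,4pm,3pm,2pm) (2pm,4pm,3pm,3pm) (3pm,3pm,4pm,2pm) — 5.
Summing: 5 + 5 + 5 = 15.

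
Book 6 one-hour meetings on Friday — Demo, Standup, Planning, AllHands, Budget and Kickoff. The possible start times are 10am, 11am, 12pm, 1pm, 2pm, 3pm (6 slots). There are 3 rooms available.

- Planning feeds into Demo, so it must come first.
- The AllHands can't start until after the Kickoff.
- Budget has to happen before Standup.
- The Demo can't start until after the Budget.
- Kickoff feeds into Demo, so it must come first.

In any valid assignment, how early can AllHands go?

11am

Precedence pushes AllHands to at least 11am.
AllHands at 11am is achievable: Demo in 11am; Standup in 11am; AllHands in 11am; Kickoff in 10am; Budget in 10am; Planning in 10am.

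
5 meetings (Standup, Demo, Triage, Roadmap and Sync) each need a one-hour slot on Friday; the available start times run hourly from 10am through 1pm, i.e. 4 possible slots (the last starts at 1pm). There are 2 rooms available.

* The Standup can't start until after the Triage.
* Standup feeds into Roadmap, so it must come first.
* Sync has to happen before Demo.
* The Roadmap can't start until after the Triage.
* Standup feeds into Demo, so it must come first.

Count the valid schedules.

Splitting on Standup: it can be 11am (10), 12pm (6). Listing each branch's schedules as (Demo, Triage, Roadmap, Sync):
Standup=11am: (12pm,10am,12pm,10am) (12pm,10am,12pm,11am) (12pm,10am,1pm,10am) (12pm,10am,1pm,11am) (1pm,10am,12pm,10am) (1pm,10am,12pm,11am) (1pm,10am,12pm,12pm) (1pm,10am,1pm,10am) (1pm,10am,1pm,11am) (1pm,10am,1pm,12pm) — 10.
Standup=12pm: (1pm,10am,1pm,10am) (1pm,10am,1pm,11am) (1pm,10am,1pm,12pm) (1pm,11am,1pm,10am) (1pm,11am,1pm,11am) (1pm,11am,1pm,12pm) — 6.
Summing: 10 + 6 = 16.

16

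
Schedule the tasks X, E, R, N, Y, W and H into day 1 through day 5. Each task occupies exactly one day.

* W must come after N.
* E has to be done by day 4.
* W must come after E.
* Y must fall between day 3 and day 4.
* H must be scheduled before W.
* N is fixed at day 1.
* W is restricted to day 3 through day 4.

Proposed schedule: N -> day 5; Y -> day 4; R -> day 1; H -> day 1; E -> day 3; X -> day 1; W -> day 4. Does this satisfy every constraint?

No — it violates: N is fixed at day 1

Y must fall between day 3 and day 4 — holds.
W is restricted to day 3 through day 4 — holds.
W must come after E — holds.
N is fixed at day 1 — violated.
H must be scheduled before W — holds.
E has to be done by day 4 — holds.
W must come after N — violated.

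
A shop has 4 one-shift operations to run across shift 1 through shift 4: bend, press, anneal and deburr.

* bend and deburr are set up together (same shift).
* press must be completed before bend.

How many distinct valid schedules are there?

24

Splitting on bend: it can be shift 2 (4), shift 3 (8), shift 4 (12). Listing each branch's schedules as (press, anneal, deburr) by shift number:
bend=shift 2: (1,1,2) (1,2,2) (1,3,2) (1,4,2) — 4.
bend=shift 3: (1,1,3) (1,2,3) (1,3,3) (1,4,3) (2,1,3) (2,2,3) (2,3,3) (2,4,3) — 8.
bend=shift 4: (1,1,4) (1,2,4) (1,3,4) (1,4,4) (2,1,4) (2,2,4) (2,3,4) (2,4,4) (3,1,4) (3,2,4) (3,3,4) (3,4,4) — 12.
Summing: 4 + 8 + 12 = 24.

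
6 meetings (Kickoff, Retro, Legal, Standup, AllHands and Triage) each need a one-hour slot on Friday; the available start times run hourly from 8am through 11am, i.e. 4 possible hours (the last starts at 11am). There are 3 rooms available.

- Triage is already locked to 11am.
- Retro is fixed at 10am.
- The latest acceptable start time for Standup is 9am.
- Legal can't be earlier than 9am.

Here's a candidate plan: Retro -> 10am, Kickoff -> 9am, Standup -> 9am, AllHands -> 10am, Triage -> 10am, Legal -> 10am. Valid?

Retro is fixed at 10am — holds.
The latest acceptable start time for Standup is 9am — holds.
There are 3 rooms available — violated.
Legal can't be earlier than 9am — holds.
Triage is already locked to 11am — violated.

No. There are 3 rooms available is not satisfied.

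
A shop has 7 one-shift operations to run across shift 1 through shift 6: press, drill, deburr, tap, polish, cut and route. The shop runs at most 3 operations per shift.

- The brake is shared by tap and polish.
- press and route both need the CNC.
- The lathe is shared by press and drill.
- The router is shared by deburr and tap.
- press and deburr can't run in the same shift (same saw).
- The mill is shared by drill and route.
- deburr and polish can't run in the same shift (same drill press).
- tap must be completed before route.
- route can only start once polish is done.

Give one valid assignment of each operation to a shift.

press in shift 1, deburr in shift 3, tap in shift 1, route in shift 3, drill in shift 2, polish in shift 2, cut in shift 1

Checking: tap(shift 1) before route(shift 3); polish(shift 2) before route(shift 3); deburr(shift 3) != polish(shift 2); press(shift 1) != route(shift 3); deburr(shift 3) != tap(shift 1); press(shift 1) != drill(shift 2); tap(shift 1) != polish(shift 2); press(shift 1) != deburr(shift 3); drill(shift 2) != route(shift 3); max 3 per shift (cap 3).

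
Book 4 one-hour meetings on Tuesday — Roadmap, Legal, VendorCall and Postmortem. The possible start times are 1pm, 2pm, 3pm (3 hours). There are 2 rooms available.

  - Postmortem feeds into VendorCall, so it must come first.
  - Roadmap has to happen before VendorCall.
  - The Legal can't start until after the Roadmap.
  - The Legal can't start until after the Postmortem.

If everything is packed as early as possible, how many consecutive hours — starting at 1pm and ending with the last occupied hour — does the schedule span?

2

The precedence chain requires at least 2 distinct hours.
With at most 2 per hour and 4 meetings, at least 2 hours are needed.
2 works (last occupied hour: 2pm): for example Roadmap -> 1pm; Legal -> 2pm; VendorCall -> 2pm; Postmortem -> 1pm.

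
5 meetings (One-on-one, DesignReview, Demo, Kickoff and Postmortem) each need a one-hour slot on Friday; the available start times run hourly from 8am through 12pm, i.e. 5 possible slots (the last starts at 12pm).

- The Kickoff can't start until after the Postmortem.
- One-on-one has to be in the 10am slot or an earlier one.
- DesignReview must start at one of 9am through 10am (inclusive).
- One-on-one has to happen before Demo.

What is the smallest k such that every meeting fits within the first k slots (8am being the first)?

2

The precedence chain requires at least 2 distinct slots.
2 works (last occupied slot: 9am): for example DesignReview -> 9am, One-on-one -> 8am, Postmortem -> 8am, Kickoff -> 9am, Demo -> 9am.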